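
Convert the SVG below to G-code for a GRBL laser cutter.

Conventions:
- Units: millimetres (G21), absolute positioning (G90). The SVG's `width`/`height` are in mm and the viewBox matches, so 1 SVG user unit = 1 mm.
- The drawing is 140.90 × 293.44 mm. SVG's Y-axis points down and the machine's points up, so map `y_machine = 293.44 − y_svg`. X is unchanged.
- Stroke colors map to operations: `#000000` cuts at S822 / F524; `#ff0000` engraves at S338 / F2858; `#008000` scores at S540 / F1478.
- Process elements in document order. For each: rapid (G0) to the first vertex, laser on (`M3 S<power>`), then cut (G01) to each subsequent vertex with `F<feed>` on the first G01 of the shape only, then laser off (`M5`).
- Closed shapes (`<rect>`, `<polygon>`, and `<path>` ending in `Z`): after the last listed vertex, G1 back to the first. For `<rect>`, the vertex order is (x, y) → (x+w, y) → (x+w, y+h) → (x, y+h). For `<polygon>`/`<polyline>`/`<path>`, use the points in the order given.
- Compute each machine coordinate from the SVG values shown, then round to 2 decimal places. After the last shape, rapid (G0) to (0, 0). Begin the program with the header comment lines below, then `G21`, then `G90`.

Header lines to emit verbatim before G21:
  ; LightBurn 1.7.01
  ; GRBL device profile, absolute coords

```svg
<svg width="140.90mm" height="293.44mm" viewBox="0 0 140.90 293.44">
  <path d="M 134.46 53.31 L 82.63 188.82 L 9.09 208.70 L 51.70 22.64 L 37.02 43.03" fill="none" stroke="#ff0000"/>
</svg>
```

; LightBurn 1.7.01
; GRBL device profile, absolute coords
G21
G90
G0 X134.46 Y240.13
M3 S338
G01 X82.63 Y104.62 F2858
G01 X9.09 Y84.74
G01 X51.70 Y270.80
G01 X37.02 Y250.41
M5
G0 X0.00 Y0.00

Since the viewBox matches the mm dimensions, user units are millimetres directly. The only transform is the Y-flip y_m = 293.44 − y_svg.

Shape 1 is a open polyline drawn with `<path>`. Its stroke #ff0000 means engrave at S338, F2858. After flipping Y the toolpath is (134.46,240.13) → (82.63,104.62) → (9.09,84.74) → (51.70,270.80) → (37.02,250.41).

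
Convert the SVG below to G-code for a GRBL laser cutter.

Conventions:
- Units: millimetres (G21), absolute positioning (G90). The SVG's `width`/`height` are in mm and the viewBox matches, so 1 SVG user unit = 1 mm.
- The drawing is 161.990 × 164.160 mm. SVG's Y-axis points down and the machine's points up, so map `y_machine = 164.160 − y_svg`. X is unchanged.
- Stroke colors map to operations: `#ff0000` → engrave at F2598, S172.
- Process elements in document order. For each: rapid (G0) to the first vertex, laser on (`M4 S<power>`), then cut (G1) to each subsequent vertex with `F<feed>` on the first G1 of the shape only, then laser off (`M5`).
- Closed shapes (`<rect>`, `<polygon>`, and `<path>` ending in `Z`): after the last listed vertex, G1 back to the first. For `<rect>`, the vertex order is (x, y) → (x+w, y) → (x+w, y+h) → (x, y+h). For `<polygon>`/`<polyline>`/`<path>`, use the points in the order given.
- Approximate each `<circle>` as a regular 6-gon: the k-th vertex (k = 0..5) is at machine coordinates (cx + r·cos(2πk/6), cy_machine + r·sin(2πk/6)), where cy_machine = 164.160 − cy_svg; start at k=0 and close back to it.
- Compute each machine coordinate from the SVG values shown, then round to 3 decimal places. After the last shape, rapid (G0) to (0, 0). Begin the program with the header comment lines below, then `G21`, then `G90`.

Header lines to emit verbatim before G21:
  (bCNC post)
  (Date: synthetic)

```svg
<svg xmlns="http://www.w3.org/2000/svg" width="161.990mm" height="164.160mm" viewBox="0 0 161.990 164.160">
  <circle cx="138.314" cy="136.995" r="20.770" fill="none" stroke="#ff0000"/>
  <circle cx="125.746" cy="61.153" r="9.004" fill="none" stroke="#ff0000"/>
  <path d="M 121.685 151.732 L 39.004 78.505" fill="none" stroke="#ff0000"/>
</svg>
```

Since the viewBox matches the mm dimensions, user units are millimetres directly. The only transform is the Y-flip y_m = 164.160 − y_svg.

Shape 1 is a circle drawn with `<circle>`. Its stroke #ff0000 means engrave at S172, F2598. After flipping Y the toolpath is (159.084,27.165) → (148.699,45.152) → (127.929,45.152) → (117.544,27.165) → (127.929,9.178) → (148.699,9.178) → (159.084,27.165), returning to the start.

Shape 2 is a circle drawn with `<circle>`. Its stroke #ff0000 means engrave at S172, F2598. After flipping Y the toolpath is (134.750,103.007) → (130.248,110.805) → (121.244,110.805) → (116.742,103.007) → (121.244,95.209) → (130.248,95.209) → (134.750,103.007), returning to the start.

Shape 3 is a line segment drawn with `<path>`. Its stroke #ff0000 means engrave at S172, F2598. After flipping Y the toolpath is (121.685,12.428) → (39.004,85.655).

(bCNC post)
(Date: synthetic)
G21
G90
G0 X159.084 Y27.165
M4 S172
G1 X148.699 Y45.152 F2598
G1 X127.929 Y45.152
G1 X117.544 Y27.165
G1 X127.929 Y9.178
G1 X148.699 Y9.178
G1 X159.084 Y27.165
M5
G0 X134.750 Y103.007
M4 S172
G1 X130.248 Y110.805 F2598
G1 X121.244 Y110.805
G1 X116.742 Y103.007
G1 X121.244 Y95.209
G1 X130.248 Y95.209
G1 X134.750 Y103.007
M5
G0 X121.685 Y12.428
M4 S172
G1 X39.004 Y85.655 F2598
M5
G0 X0.000 Y0.000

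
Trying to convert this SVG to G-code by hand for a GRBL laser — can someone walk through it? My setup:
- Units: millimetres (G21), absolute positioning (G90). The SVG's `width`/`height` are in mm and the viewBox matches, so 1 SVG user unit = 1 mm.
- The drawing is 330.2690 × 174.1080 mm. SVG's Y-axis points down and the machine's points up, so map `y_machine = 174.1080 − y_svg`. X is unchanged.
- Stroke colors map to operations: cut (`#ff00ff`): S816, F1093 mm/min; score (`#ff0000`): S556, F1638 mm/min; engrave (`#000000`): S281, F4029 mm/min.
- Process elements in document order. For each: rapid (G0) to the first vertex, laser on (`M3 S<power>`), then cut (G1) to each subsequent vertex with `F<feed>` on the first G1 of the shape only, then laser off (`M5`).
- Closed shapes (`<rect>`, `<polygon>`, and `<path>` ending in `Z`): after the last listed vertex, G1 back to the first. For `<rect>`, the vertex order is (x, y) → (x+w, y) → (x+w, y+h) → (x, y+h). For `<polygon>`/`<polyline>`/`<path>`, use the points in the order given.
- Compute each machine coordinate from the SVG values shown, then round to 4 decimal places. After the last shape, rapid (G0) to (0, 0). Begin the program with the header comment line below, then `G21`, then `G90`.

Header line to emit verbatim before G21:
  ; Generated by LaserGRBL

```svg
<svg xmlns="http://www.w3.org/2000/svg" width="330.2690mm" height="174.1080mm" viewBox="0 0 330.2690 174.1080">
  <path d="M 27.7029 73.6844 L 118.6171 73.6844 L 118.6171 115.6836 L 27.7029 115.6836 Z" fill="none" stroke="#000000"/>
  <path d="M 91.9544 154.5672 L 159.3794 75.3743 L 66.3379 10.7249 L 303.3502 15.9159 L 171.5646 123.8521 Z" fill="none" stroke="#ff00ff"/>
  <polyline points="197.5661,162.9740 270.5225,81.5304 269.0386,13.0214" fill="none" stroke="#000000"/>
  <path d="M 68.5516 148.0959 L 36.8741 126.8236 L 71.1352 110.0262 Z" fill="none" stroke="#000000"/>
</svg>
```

1 u = 1 mm; y_m = 174.1080 − y.

[1] `<path>` rectangle, #000000→engrave S281 F4029: (27.7029,100.4236) → (118.6171,100.4236) → (118.6171,58.4244) → (27.7029,58.4244) → (27.7029,100.4236) (closed)

[2] `<path>` closed polygon, #ff00ff→cut S816 F1093: (91.9544,19.5408) → (159.3794,98.7337) → (66.3379,163.3831) → (303.3502,158.1921) → (171.5646,50.2559) → (91.9544,19.5408) (closed)

[3] `<polyline>` open polyline, #000000→engrave S281 F4029: (197.5661,11.1340) → (270.5225,92.5776) → (269.0386,161.0866)

[4] `<path>` regular polygon, #000000→engrave S281 F4029: (68.5516,26.0121) → (36.8741,47.2844) → (71.1352,64.0818) → (68.5516,26.0121) (closed)

; Generated by LaserGRBL
G21
G90
G0 X27.7029 Y100.4236
M3 S281
G1 X118.6171 Y100.4236 F4029
G1 X118.6171 Y58.4244
G1 X27.7029 Y58.4244
G1 X27.7029 Y100.4236
M5
G0 X91.9544 Y19.5408
M3 S816
G1 X159.3794 Y98.7337 F1093
G1 X66.3379 Y163.3831
G1 X303.3502 Y158.1921
G1 X171.5646 Y50.2559
G1 X91.9544 Y19.5408
M5
G0 X197.5661 Y11.1340
M3 S281
G1 X270.5225 Y92.5776 F4029
G1 X269.0386 Y161.0866
M5
G0 X68.5516 Y26.0121
M3 S281
G1 X36.8741 Y47.2844 F4029
G1 X71.1352 Y64.0818
G1 X68.5516 Y26.0121
M5
G0 X0.0000 Y0.0000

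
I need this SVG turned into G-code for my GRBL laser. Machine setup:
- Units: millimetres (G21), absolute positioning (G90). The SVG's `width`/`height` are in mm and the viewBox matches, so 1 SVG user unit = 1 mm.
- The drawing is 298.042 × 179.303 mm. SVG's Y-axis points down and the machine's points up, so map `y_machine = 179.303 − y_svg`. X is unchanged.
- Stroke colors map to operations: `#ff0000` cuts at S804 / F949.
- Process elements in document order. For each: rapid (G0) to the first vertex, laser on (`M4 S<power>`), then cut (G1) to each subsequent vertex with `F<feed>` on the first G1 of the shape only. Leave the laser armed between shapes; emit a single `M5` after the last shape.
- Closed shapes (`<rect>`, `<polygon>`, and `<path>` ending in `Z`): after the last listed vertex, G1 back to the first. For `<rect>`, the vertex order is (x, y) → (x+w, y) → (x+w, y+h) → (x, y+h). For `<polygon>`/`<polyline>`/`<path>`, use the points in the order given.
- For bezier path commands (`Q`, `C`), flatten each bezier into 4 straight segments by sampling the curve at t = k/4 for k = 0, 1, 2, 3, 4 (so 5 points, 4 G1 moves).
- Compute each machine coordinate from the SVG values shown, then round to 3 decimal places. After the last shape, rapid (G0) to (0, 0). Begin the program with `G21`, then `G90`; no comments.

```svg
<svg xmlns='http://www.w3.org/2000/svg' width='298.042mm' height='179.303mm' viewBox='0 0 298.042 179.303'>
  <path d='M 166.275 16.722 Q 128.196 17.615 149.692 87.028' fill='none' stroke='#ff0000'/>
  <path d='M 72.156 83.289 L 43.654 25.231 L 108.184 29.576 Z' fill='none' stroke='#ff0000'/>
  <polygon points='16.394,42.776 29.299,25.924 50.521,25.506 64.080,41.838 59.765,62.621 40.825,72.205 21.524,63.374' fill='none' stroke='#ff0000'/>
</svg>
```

1 u = 1 mm; y_m = 179.303 − y.

[1] `<path>` quadratic bezier, #ff0000→cut S804 F949: (166.275,162.581) → (150.959,157.852) → (143.090,144.558) → (142.667,122.699) → (149.692,92.275)

[2] `<path>` regular polygon, #ff0000→cut S804 F949: (72.156,96.014) → (43.654,154.072) → (108.184,149.727) → (72.156,96.014) (closed)

[3] `<polygon>` regular polygon, #ff0000→cut S804 F949: (16.394,136.527) → (29.299,153.379) → (50.521,153.797) → (64.080,137.465) → (59.765,116.682) → (40.825,107.098) → (21.524,115.929) → (16.394,136.527) (closed)

G21
G90
G0 X166.275 Y162.581
M4 S804
G1 X150.959 Y157.852 F949
G1 X143.090 Y144.558
G1 X142.667 Y122.699
G1 X149.692 Y92.275
G0 X72.156 Y96.014
M4 S804
G1 X43.654 Y154.072 F949
G1 X108.184 Y149.727
G1 X72.156 Y96.014
G0 X16.394 Y136.527
M4 S804
G1 X29.299 Y153.379 F949
G1 X50.521 Y153.797
G1 X64.080 Y137.465
G1 X59.765 Y116.682
G1 X40.825 Y107.098
G1 X21.524 Y115.929
G1 X16.394 Y136.527
M5
G0 X0.000 Y0.000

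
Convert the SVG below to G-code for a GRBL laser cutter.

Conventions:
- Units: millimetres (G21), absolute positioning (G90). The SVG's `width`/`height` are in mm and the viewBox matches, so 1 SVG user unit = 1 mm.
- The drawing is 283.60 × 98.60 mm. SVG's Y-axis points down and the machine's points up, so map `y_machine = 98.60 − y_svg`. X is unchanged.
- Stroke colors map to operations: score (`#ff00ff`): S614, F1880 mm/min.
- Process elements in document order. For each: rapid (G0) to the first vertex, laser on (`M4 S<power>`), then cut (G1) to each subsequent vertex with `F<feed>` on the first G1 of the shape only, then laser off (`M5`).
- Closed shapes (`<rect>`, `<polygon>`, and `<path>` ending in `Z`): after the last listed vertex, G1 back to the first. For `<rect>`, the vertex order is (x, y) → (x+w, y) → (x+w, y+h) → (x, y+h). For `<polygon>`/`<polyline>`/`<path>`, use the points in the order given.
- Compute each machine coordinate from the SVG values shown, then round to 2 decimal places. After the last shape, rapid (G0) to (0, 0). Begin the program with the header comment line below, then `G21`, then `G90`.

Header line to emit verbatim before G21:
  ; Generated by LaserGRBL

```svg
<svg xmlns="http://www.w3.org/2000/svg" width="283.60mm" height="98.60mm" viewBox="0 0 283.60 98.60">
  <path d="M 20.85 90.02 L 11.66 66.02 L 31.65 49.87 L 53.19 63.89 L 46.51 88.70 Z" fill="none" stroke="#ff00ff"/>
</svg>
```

; Generated by LaserGRBL
G21
G90
G0 X20.85 Y8.58
M4 S614
G1 X11.66 Y32.58 F1880
G1 X31.65 Y48.73
G1 X53.19 Y34.71
G1 X46.51 Y9.90
G1 X20.85 Y8.58
M5
G0 X0.00 Y0.00

viewBox `0 0 283.60 98.60` with mm width/height → 1 unit = 1 mm. Flip: y_m = 98.60 − y_svg.

**Shape 1** — `<path>` regular polygon, stroke `#ff00ff` → score (S614, F1880). Machine vertices: (20.85,8.58) → (11.66,32.58) → (31.65,48.73) → (53.19,34.71) → (46.51,9.90) → (20.85,8.58). Closed: final G1 returns to the first vertex.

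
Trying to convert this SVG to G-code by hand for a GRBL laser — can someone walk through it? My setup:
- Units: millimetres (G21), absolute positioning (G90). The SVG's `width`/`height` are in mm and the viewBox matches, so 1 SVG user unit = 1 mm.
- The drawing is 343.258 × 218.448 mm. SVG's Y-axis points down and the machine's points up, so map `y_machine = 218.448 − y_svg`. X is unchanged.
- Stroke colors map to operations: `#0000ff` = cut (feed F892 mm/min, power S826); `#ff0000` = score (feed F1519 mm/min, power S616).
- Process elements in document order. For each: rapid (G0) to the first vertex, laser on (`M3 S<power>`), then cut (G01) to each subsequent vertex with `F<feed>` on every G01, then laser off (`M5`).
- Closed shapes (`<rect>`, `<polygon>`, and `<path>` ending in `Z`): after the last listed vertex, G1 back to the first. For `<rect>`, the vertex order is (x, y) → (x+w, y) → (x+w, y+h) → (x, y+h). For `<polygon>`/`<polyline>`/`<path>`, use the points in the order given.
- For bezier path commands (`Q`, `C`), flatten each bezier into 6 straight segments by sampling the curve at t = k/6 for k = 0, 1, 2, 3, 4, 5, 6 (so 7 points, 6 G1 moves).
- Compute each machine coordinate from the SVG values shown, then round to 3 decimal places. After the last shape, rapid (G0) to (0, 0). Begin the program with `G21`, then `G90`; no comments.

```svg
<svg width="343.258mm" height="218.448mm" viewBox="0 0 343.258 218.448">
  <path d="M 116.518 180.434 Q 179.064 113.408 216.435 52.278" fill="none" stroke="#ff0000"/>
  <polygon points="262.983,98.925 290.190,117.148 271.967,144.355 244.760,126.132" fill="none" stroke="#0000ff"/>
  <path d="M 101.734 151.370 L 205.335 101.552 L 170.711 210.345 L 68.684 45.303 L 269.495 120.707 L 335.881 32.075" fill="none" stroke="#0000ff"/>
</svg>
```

G21
G90
G0 X116.518 Y38.014
M3 S616
G01 X136.667 Y60.192 F1519
G01 X155.418 Y82.043 F1519
G01 X172.770 Y103.566 F1519
G01 X188.724 Y124.762 F1519
G01 X203.279 Y145.630 F1519
G01 X216.435 Y166.170 F1519
M5
G0 X262.983 Y119.523
M3 S826
G01 X290.190 Y101.300 F892
G01 X271.967 Y74.093 F892
G01 X244.760 Y92.316 F892
G01 X262.983 Y119.523 F892
M5
G0 X101.734 Y67.078
M3 S826
G01 X205.335 Y116.896 F892
G01 X170.711 Y8.103 F892
G01 X68.684 Y173.145 F892
G01 X269.495 Y97.741 F892
G01 X335.881 Y186.373 F892
M5
G0 X0.000 Y0.000

Since the viewBox matches the mm dimensions, user units are millimetres directly. The only transform is the Y-flip y_m = 218.448 − y_svg.

Shape 1 is a quadratic bezier drawn with `<path>`. Its stroke #ff0000 means score at S616, F1519. After flipping Y the toolpath is (116.518,38.014) → (136.667,60.192) → (155.418,82.043) → (172.770,103.566) → (188.724,124.762) → (203.279,145.630) → (216.435,166.170).

Shape 2 is a regular polygon drawn with `<polygon>`. Its stroke #0000ff means cut at S826, F892. After flipping Y the toolpath is (262.983,119.523) → (290.190,101.300) → (271.967,74.093) → (244.760,92.316) → (262.983,119.523), returning to the start.

Shape 3 is a open polyline drawn with `<path>`. Its stroke #0000ff means cut at S826, F892. After flipping Y the toolpath is (101.734,67.078) → (205.335,116.896) → (170.711,8.103) → (68.684,173.145) → (269.495,97.741) → (335.881,186.373).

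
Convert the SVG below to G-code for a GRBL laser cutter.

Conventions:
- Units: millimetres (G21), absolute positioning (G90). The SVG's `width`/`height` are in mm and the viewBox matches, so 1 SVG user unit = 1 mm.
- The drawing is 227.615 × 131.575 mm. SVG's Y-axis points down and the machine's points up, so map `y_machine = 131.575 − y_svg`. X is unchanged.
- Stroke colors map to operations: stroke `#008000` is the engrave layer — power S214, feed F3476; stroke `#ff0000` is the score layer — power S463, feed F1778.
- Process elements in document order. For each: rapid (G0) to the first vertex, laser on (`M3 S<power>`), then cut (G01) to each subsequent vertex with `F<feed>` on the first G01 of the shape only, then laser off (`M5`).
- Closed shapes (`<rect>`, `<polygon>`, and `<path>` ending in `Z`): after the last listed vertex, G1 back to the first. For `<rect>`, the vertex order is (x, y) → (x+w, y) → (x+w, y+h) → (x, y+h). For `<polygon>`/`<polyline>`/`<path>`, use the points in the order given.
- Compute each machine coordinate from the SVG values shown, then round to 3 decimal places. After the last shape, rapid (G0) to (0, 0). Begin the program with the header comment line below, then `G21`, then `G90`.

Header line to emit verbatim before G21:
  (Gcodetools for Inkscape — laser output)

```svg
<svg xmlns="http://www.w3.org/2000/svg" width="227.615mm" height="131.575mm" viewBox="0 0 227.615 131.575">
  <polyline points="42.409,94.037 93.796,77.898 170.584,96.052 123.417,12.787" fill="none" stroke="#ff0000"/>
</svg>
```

(Gcodetools for Inkscape — laser output)
G21
G90
G0 X42.409 Y37.538
M3 S463
G01 X93.796 Y53.677 F1778
G01 X170.584 Y35.523
G01 X123.417 Y118.788
M5
G0 X0.000 Y0.000

1 u = 1 mm; y_m = 131.575 − y.

[1] `<polyline>` open polyline, #ff0000→score S463 F1778: (42.409,37.538) → (93.796,53.677) → (170.584,35.523) → (123.417,118.788)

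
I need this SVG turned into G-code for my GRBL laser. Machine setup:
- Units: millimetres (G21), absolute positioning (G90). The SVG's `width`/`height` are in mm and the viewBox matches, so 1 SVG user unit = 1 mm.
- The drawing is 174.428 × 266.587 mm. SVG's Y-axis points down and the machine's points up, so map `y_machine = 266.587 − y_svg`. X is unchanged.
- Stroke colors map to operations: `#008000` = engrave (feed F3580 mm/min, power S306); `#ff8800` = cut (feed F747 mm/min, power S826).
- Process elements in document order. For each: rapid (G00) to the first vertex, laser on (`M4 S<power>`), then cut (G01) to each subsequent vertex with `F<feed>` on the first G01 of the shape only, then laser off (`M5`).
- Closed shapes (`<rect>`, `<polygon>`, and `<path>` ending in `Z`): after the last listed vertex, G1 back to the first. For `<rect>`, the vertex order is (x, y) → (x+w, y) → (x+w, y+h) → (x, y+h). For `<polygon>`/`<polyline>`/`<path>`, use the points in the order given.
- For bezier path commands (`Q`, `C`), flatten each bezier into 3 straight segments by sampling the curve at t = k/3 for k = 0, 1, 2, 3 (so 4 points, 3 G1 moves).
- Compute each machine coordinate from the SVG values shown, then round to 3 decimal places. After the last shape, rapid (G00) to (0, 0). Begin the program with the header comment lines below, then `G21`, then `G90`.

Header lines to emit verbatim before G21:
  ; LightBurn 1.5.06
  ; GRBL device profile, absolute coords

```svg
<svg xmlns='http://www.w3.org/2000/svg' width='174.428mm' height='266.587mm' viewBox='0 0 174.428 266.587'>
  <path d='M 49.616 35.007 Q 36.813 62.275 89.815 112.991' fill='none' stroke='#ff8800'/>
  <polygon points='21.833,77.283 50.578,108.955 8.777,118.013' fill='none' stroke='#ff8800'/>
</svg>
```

Since the viewBox matches the mm dimensions, user units are millimetres directly. The only transform is the Y-flip y_m = 266.587 − y_svg.

Shape 1 is a quadratic bezier drawn with `<path>`. Its stroke #ff8800 means cut at S826, F747. After flipping Y the toolpath is (49.616,231.580) → (48.392,210.796) → (61.792,184.801) → (89.815,153.596).

Shape 2 is a regular polygon drawn with `<polygon>`. Its stroke #ff8800 means cut at S826, F747. After flipping Y the toolpath is (21.833,189.304) → (50.578,157.632) → (8.777,148.574) → (21.833,189.304), returning to the start.

; LightBurn 1.5.06
; GRBL device profile, absolute coords
G21
G90
G00 X49.616 Y231.580
M4 S826
G01 X48.392 Y210.796 F747
G01 X61.792 Y184.801
G01 X89.815 Y153.596
M5
G00 X21.833 Y189.304
M4 S826
G01 X50.578 Y157.632 F747
G01 X8.777 Y148.574
G01 X21.833 Y189.304
M5
G00 X0.000 Y0.000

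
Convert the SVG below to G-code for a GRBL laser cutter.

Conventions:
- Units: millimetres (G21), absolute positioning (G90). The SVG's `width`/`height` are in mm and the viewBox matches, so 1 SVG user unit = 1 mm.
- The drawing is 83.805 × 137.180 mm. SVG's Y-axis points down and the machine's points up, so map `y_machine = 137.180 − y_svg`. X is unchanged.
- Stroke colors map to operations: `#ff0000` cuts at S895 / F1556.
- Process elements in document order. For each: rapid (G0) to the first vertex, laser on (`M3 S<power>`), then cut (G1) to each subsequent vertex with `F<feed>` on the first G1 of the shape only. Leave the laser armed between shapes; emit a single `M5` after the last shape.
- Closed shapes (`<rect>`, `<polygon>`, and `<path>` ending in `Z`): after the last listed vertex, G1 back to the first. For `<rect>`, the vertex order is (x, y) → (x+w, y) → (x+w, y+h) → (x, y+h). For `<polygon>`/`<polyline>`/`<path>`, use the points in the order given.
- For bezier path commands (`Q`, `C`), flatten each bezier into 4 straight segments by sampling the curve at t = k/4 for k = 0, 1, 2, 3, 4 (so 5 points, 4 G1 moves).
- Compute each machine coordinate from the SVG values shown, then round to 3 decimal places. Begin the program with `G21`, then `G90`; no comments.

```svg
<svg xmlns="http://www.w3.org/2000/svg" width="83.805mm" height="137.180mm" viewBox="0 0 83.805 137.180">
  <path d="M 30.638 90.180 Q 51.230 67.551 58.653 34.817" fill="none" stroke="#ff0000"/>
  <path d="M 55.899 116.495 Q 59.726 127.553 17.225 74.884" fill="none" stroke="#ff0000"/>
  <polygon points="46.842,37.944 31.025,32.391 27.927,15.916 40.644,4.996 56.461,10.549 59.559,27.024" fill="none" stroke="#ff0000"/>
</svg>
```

Since the viewBox matches the mm dimensions, user units are millimetres directly. The only transform is the Y-flip y_m = 137.180 − y_svg.

Shape 1 is a quadratic bezier drawn with `<path>`. Its stroke #ff0000 means cut at S895, F1556. After flipping Y the toolpath is (30.638,47.000) → (40.111,58.946) → (47.938,72.155) → (54.118,86.628) → (58.653,102.363).

Shape 2 is a quadratic bezier drawn with `<path>`. Its stroke #ff0000 means cut at S895, F1556. After flipping Y the toolpath is (55.899,20.685) → (54.917,19.139) → (48.144,25.559) → (35.580,39.944) → (17.225,62.296).

Shape 3 is a regular polygon drawn with `<polygon>`. Its stroke #ff0000 means cut at S895, F1556. After flipping Y the toolpath is (46.842,99.236) → (31.025,104.789) → (27.927,121.264) → (40.644,132.184) → (56.461,126.631) → (59.559,110.156) → (46.842,99.236), returning to the start.

G21
G90
G0 X30.638 Y47.000
M3 S895
G1 X40.111 Y58.946 F1556
G1 X47.938 Y72.155
G1 X54.118 Y86.628
G1 X58.653 Y102.363
G0 X55.899 Y20.685
M3 S895
G1 X54.917 Y19.139 F1556
G1 X48.144 Y25.559
G1 X35.580 Y39.944
G1 X17.225 Y62.296
G0 X46.842 Y99.236
M3 S895
G1 X31.025 Y104.789 F1556
G1 X27.927 Y121.264
G1 X40.644 Y132.184
G1 X56.461 Y126.631
G1 X59.559 Y110.156
G1 X46.842 Y99.236
M5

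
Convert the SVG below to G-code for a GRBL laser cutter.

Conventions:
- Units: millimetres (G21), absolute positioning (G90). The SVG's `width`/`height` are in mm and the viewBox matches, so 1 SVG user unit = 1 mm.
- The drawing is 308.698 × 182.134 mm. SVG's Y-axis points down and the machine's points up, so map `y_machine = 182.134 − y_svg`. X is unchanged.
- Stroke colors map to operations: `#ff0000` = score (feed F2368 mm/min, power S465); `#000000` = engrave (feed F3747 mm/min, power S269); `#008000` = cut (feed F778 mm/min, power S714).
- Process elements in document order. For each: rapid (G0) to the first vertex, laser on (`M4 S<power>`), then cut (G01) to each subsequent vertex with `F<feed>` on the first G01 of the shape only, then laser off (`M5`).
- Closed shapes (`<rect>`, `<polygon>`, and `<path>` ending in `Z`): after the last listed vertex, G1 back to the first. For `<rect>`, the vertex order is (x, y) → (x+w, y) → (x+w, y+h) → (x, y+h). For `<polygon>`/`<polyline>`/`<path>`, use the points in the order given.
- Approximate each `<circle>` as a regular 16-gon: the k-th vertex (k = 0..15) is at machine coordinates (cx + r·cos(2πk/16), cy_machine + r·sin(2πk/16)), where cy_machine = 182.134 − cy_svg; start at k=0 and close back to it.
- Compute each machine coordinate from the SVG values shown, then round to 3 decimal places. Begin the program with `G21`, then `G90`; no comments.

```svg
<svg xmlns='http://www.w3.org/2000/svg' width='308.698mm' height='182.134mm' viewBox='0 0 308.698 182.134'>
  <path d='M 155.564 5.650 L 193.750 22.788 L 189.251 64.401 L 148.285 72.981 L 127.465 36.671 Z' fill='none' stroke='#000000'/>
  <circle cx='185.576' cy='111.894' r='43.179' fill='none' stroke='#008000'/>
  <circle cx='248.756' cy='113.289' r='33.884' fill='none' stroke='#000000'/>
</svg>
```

G21
G90
G0 X155.564 Y176.484
M4 S269
G01 X193.750 Y159.346 F3747
G01 X189.251 Y117.733
G01 X148.285 Y109.153
G01 X127.465 Y145.463
G01 X155.564 Y176.484
M5
G0 X228.755 Y70.240
M4 S714
G01 X225.468 Y86.764 F778
G01 X216.108 Y100.772
G01 X202.100 Y110.132
G01 X185.576 Y113.419
G01 X169.052 Y110.132
G01 X155.044 Y100.772
G01 X145.684 Y86.764
G01 X142.397 Y70.240
G01 X145.684 Y53.716
G01 X155.044 Y39.708
G01 X169.052 Y30.348
G01 X185.576 Y27.061
G01 X202.100 Y30.348
G01 X216.108 Y39.708
G01 X225.468 Y53.716
G01 X228.755 Y70.240
M5
G0 X282.640 Y68.845
M4 S269
G01 X280.061 Y81.812 F3747
G01 X272.716 Y92.805
G01 X261.723 Y100.150
G01 X248.756 Y102.729
G01 X235.789 Y100.150
G01 X224.796 Y92.805
G01 X217.451 Y81.812
G01 X214.872 Y68.845
G01 X217.451 Y55.878
G01 X224.796 Y44.885
G01 X235.789 Y37.540
G01 X248.756 Y34.961
G01 X261.723 Y37.540
G01 X272.716 Y44.885
G01 X280.061 Y55.878
G01 X282.640 Y68.845
M5

Since the viewBox matches the mm dimensions, user units are millimetres directly. The only transform is the Y-flip y_m = 182.134 − y_svg.

Shape 1 is a regular polygon drawn with `<path>`. Its stroke #000000 means engrave at S269, F3747. After flipping Y the toolpath is (155.564,176.484) → (193.750,159.346) → (189.251,117.733) → (148.285,109.153) → (127.465,145.463) → (155.564,176.484), returning to the start.

Shape 2 is a circle drawn with `<circle>`. Its stroke #008000 means cut at S714, F778. After flipping Y the toolpath is (228.755,70.240) → (225.468,86.764) → (216.108,100.772) → (202.100,110.132) → (185.576,113.419) → (169.052,110.132) → (155.044,100.772) → (145.684,86.764) → (142.397,70.240) → (145.684,53.716) → (155.044,39.708) → (169.052,30.348) → (185.576,27.061) → (202.100,30.348) → (216.108,39.708) → (225.468,53.716) → (228.755,70.240), returning to the start.

Shape 3 is a circle drawn with `<circle>`. Its stroke #000000 means engrave at S269, F3747. After flipping Y the toolpath is (282.640,68.845) → (280.061,81.812) → (272.716,92.805) → (261.723,100.150) → (248.756,102.729) → (235.789,100.150) → (224.796,92.805) → (217.451,81.812) → (214.872,68.845) → (217.451,55.878) → (224.796,44.885) → (235.789,37.540) → (248.756,34.961) → (261.723,37.540) → (272.716,44.885) → (280.061,55.878) → (282.640,68.845), returning to the start.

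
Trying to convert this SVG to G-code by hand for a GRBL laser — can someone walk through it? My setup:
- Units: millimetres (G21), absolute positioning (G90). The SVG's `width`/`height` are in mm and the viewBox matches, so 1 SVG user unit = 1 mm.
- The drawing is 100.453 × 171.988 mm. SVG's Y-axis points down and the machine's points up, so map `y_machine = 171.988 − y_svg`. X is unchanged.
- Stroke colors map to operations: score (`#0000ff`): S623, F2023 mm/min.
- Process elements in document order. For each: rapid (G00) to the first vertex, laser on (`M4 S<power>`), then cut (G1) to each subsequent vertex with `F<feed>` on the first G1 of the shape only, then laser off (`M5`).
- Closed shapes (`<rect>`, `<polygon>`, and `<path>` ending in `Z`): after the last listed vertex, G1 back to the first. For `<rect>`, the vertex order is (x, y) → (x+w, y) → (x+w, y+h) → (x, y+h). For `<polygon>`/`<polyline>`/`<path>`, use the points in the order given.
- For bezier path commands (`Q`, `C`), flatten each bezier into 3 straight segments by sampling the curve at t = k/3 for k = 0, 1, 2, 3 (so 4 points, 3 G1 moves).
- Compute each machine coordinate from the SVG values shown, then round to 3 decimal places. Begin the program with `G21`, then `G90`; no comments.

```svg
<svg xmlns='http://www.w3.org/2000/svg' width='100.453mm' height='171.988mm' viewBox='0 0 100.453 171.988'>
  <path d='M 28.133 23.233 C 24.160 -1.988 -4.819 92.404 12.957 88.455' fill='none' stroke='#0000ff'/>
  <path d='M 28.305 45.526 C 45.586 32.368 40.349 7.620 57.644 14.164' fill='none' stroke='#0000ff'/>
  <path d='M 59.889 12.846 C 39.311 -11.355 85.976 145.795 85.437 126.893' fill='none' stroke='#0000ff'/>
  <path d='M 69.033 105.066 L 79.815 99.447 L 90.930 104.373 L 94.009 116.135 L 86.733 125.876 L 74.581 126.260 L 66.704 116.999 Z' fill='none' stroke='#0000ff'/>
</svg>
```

G21
G90
G00 X28.133 Y148.755
M4 S623
G1 X18.482 Y142.177 F2023
G1 X8.108 Y104.292
G1 X12.957 Y83.533
M5
G00 X28.305 Y126.462
M4 S623
G1 X39.749 Y141.895 F2023
G1 X46.191 Y155.526
G1 X57.644 Y157.824
M5
G00 X59.889 Y159.142
M4 S623
G1 X57.487 Y136.130 F2023
G1 X74.480 Y71.640
G1 X85.437 Y45.095
M5
G00 X69.033 Y66.922
M4 S623
G1 X79.815 Y72.541 F2023
G1 X90.930 Y67.615
G1 X94.009 Y55.853
G1 X86.733 Y46.112
G1 X74.581 Y45.728
G1 X66.704 Y54.989
G1 X69.033 Y66.922
M5

Since the viewBox matches the mm dimensions, user units are millimetres directly. The only transform is the Y-flip y_m = 171.988 − y_svg.

Shape 1 is a cubic bezier drawn with `<path>`. Its stroke #0000ff means score at S623, F2023. After flipping Y the toolpath is (28.133,148.755) → (18.482,142.177) → (8.108,104.292) → (12.957,83.533).

Shape 2 is a cubic bezier drawn with `<path>`. Its stroke #0000ff means score at S623, F2023. After flipping Y the toolpath is (28.305,126.462) → (39.749,141.895) → (46.191,155.526) → (57.644,157.824).

Shape 3 is a cubic bezier drawn with `<path>`. Its stroke #0000ff means score at S623, F2023. After flipping Y the toolpath is (59.889,159.142) → (57.487,136.130) → (74.480,71.640) → (85.437,45.095).

Shape 4 is a regular polygon drawn with `<path>`. Its stroke #0000ff means score at S623, F2023. After flipping Y the toolpath is (69.033,66.922) → (79.815,72.541) → (90.930,67.615) → (94.009,55.853) → (86.733,46.112) → (74.581,45.728) → (66.704,54.989) → (69.033,66.922), returning to the start.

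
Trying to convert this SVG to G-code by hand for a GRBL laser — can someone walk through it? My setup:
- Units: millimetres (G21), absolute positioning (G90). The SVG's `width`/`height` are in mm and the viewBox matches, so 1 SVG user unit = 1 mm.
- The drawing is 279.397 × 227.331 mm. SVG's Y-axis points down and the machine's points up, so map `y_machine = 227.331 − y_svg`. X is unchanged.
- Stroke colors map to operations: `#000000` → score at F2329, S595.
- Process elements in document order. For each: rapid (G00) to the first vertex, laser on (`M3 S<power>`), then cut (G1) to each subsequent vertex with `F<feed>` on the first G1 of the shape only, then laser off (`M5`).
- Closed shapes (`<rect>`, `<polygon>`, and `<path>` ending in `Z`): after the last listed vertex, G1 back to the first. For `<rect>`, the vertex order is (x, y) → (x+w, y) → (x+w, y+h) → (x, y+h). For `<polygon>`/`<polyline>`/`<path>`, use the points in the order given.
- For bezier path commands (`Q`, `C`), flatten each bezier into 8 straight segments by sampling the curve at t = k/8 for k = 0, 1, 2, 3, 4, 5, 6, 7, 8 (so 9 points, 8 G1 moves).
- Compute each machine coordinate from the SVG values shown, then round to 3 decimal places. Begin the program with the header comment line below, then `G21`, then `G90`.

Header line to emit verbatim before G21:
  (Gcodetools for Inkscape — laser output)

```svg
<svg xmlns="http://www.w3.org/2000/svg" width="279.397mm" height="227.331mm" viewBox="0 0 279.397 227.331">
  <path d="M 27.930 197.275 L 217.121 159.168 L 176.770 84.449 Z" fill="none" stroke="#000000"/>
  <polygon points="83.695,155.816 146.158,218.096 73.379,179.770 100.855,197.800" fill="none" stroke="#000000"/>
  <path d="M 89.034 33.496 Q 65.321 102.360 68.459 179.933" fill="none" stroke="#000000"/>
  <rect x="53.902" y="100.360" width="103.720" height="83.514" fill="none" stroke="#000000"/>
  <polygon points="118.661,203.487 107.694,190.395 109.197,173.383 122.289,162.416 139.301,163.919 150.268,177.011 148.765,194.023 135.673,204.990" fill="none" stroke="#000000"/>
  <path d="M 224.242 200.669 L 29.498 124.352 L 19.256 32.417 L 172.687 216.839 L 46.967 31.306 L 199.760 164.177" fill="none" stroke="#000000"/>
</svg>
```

(Gcodetools for Inkscape — laser output)
G21
G90
G00 X27.930 Y30.056
M3 S595
G1 X217.121 Y68.163 F2329
G1 X176.770 Y142.882
G1 X27.930 Y30.056
M5
G00 X83.695 Y71.515
M3 S595
G1 X146.158 Y9.235 F2329
G1 X73.379 Y47.561
G1 X100.855 Y29.531
G1 X83.695 Y71.515
M5
G00 X89.034 Y193.835
M3 S595
G1 X83.525 Y176.483 F2329
G1 X78.856 Y158.859
G1 X75.025 Y140.962
G1 X72.034 Y122.794
G1 X69.881 Y104.353
G1 X68.568 Y85.640
G1 X68.094 Y66.655
G1 X68.459 Y47.398
M5
G00 X53.902 Y126.971
M3 S595
G1 X157.622 Y126.971 F2329
G1 X157.622 Y43.457
G1 X53.902 Y43.457
G1 X53.902 Y126.971
M5
G00 X118.661 Y23.844
M3 S595
G1 X107.694 Y36.936 F2329
G1 X109.197 Y53.948
G1 X122.289 Y64.915
G1 X139.301 Y63.412
G1 X150.268 Y50.320
G1 X148.765 Y33.308
G1 X135.673 Y22.341
G1 X118.661 Y23.844
M5
G00 X224.242 Y26.662
M3 S595
G1 X29.498 Y102.979 F2329
G1 X19.256 Y194.914
G1 X172.687 Y10.492
G1 X46.967 Y196.025
G1 X199.760 Y63.154
M5

1 u = 1 mm; y_m = 227.331 − y.

[1] `<path>` closed polygon, #000000→score S595 F2329: (27.930,30.056) → (217.121,68.163) → (176.770,142.882) → (27.930,30.056) (closed)

[2] `<polygon>` closed polygon, #000000→score S595 F2329: (83.695,71.515) → (146.158,9.235) → (73.379,47.561) → (100.855,29.531) → (83.695,71.515) (closed)

[3] `<path>` quadratic bezier, #000000→score S595 F2329: (89.034,193.835) → (83.525,176.483) → (78.856,158.859) → (75.025,140.962) → (72.034,122.794) → (69.881,104.353) → (68.568,85.640) → (68.094,66.655) → (68.459,47.398)

[4] `<rect>` rectangle, #000000→score S595 F2329: (53.902,126.971) → (157.622,126.971) → (157.622,43.457) → (53.902,43.457) → (53.902,126.971) (closed)

[5] `<polygon>` regular polygon, #000000→score S595 F2329: (118.661,23.844) → (107.694,36.936) → (109.197,53.948) → (122.289,64.915) → (139.301,63.412) → (150.268,50.320) → (148.765,33.308) → (135.673,22.341) → (118.661,23.844) (closed)

[6] `<path>` open polyline, #000000→score S595 F2329: (224.242,26.662) → (29.498,102.979) → (19.256,194.914) → (172.687,10.492) → (46.967,196.025) → (199.760,63.154)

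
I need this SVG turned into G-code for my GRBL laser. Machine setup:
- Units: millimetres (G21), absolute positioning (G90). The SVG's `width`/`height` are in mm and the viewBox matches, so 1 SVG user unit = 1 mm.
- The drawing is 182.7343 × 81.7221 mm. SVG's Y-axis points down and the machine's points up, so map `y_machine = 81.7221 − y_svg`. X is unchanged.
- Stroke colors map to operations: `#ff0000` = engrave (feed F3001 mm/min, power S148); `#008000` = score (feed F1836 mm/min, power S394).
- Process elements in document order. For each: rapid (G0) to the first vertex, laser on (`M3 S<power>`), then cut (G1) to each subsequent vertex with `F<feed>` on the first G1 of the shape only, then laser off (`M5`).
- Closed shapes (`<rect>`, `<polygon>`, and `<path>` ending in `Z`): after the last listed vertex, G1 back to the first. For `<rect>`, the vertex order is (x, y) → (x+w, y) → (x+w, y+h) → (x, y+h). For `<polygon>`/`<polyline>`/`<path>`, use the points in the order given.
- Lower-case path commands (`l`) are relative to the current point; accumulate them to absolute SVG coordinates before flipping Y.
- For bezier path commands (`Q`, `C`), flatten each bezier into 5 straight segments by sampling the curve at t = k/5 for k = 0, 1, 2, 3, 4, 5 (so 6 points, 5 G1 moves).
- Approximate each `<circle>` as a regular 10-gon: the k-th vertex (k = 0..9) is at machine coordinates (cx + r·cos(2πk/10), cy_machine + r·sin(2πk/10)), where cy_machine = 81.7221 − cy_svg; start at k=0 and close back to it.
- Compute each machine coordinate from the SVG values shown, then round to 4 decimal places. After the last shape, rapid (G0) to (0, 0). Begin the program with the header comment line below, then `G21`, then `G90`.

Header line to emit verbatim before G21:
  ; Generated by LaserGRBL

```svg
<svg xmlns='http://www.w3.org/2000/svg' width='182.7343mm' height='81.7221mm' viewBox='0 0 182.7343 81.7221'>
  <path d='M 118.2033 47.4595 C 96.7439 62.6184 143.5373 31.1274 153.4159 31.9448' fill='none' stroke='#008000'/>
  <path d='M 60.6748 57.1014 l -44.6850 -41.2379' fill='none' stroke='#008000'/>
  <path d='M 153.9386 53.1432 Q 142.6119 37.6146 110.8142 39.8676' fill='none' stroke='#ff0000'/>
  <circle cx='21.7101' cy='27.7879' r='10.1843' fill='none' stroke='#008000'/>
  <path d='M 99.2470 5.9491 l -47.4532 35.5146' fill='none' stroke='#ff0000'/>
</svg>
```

; Generated by LaserGRBL
G21
G90
G0 X118.2033 Y34.2626
M3 S394
G1 X112.6767 Y30.1336 F1836
G1 X118.4826 Y33.4105
G1 X130.5732 Y40.3035
G1 X143.9003 Y47.0224
G1 X153.4159 Y49.7773
M5
G0 X60.6748 Y24.6207
M3 S394
G1 X15.9898 Y65.8586 F1836
M5
G0 X153.9386 Y28.5789
M3 S148
G1 X148.5891 Y34.0791 F3001
G1 X141.6019 Y38.1567
G1 X132.9770 Y40.8118
G1 X122.7144 Y42.0444
G1 X110.8142 Y41.8545
M5
G0 X31.8944 Y53.9342
M3 S394
G1 X29.9494 Y59.9204 F1836
G1 X24.8572 Y63.6200
G1 X18.5630 Y63.6200
G1 X13.4708 Y59.9204
G1 X11.5258 Y53.9342
G1 X13.4708 Y47.9480
G1 X18.5630 Y44.2484
G1 X24.8572 Y44.2484
G1 X29.9494 Y47.9480
G1 X31.8944 Y53.9342
M5
G0 X99.2470 Y75.7730
M3 S148
G1 X51.7938 Y40.2584 F3001
M5
G0 X0.0000 Y0.0000

Since the viewBox matches the mm dimensions, user units are millimetres directly. The only transform is the Y-flip y_m = 81.7221 − y_svg.

Shape 1 is a cubic bezier drawn with `<path>`. Its stroke #008000 means score at S394, F1836. After flipping Y the toolpath is (118.2033,34.2626) → (112.6767,30.1336) → (118.4826,33.4105) → (130.5732,40.3035) → (143.9003,47.0224) → (153.4159,49.7773).

Shape 2 is a line segment drawn with `<path>`. Its stroke #008000 means score at S394, F1836. After flipping Y the toolpath is (60.6748,24.6207) → (15.9898,65.8586).

Shape 3 is a quadratic bezier drawn with `<path>`. Its stroke #ff0000 means engrave at S148, F3001. After flipping Y the toolpath is (153.9386,28.5789) → (148.5891,34.0791) → (141.6019,38.1567) → (132.9770,40.8118) → (122.7144,42.0444) → (110.8142,41.8545).

Shape 4 is a circle drawn with `<circle>`. Its stroke #008000 means score at S394, F1836. After flipping Y the toolpath is (31.8944,53.9342) → (29.9494,59.9204) → (24.8572,63.6200) → (18.5630,63.6200) → (13.4708,59.9204) → (11.5258,53.9342) → (13.4708,47.9480) → (18.5630,44.2484) → (24.8572,44.2484) → (29.9494,47.9480) → (31.8944,53.9342), returning to the start.

Shape 5 is a line segment drawn with `<path>`. Its stroke #ff0000 means engrave at S148, F3001. After flipping Y the toolpath is (99.2470,75.7730) → (51.7938,40.2584).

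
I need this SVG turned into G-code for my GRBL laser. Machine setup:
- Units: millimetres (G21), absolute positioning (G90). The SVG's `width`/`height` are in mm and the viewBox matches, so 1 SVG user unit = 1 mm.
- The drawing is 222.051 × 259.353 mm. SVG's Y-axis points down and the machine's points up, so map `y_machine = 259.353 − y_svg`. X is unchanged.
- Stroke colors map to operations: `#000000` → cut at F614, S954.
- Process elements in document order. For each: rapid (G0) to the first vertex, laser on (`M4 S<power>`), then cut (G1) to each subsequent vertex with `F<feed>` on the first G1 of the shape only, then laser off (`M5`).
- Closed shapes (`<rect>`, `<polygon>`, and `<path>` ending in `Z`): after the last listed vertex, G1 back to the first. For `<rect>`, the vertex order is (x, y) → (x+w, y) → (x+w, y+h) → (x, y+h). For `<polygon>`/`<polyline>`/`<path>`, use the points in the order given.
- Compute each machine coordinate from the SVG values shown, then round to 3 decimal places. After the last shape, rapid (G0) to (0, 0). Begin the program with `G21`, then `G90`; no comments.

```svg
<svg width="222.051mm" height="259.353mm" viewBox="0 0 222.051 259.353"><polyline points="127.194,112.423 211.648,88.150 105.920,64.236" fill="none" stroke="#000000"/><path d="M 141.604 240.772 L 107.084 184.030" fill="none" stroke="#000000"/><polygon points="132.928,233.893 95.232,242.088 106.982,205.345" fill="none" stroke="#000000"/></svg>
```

Since the viewBox matches the mm dimensions, user units are millimetres directly. The only transform is the Y-flip y_m = 259.353 − y_svg.

Shape 1 is a open polyline drawn with `<polyline>`. Its stroke #000000 means cut at S954, F614. After flipping Y the toolpath is (127.194,146.930) → (211.648,171.203) → (105.920,195.117).

Shape 2 is a line segment drawn with `<path>`. Its stroke #000000 means cut at S954, F614. After flipping Y the toolpath is (141.604,18.581) → (107.084,75.323).

Shape 3 is a regular polygon drawn with `<polygon>`. Its stroke #000000 means cut at S954, F614. After flipping Y the toolpath is (132.928,25.460) → (95.232,17.265) → (106.982,54.008) → (132.928,25.460), returning to the start.

G21
G90
G0 X127.194 Y146.930
M4 S954
G1 X211.648 Y171.203 F614
G1 X105.920 Y195.117
M5
G0 X141.604 Y18.581
M4 S954
G1 X107.084 Y75.323 F614
M5
G0 X132.928 Y25.460
M4 S954
G1 X95.232 Y17.265 F614
G1 X106.982 Y54.008
G1 X132.928 Y25.460
M5
G0 X0.000 Y0.000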